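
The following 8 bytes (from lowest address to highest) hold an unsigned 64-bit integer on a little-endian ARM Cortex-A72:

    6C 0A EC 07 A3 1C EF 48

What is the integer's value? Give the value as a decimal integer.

5255450776702814828

In little-endian order the low byte comes first in memory.
Reassemble most-significant byte first: 48 EF 1C A3 07 EC 0A 6C → 0x48EF1CA307EC0A6C.
0x48EF1CA307EC0A6C = 5255450776702814828.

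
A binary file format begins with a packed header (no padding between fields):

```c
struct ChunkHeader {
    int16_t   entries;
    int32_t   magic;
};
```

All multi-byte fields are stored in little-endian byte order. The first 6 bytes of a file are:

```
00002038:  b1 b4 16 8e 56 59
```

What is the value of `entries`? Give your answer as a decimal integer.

`entries` is the first field, at byte offset 0, occupying 2 bytes.
Bytes at offsets 0..1: B1 B4.
In little-endian order the low byte comes first in memory.
Reassemble most-significant byte first: B4 B1 → 0xB4B1.
Top bit is set, so as a signed 16-bit value this is 0xB4B1 − 2^16 = -19279.

-19279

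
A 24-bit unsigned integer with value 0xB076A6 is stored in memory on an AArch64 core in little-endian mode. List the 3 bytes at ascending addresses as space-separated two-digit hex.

Split into bytes (most-significant first): B0 76 A6.
In little-endian order the low byte comes first in memory.
So at ascending addresses the bytes are A6 76 B0.

A6 76 B0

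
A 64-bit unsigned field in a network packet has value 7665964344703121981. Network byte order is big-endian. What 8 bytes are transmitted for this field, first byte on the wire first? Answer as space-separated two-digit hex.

7665964344703121981 in hexadecimal, padded to 64 bits, is 0x6A62F9F49AD6FA3D.
Split into bytes (most-significant first): 6A 62 F9 F4 9A D6 FA 3D.
Big-endian stores the most-significant byte at the lowest address.
So the memory order matches the most-significant-first order: 6A 62 F9 F4 9A D6 FA 3D.

6A 62 F9 F4 9A D6 FA 3D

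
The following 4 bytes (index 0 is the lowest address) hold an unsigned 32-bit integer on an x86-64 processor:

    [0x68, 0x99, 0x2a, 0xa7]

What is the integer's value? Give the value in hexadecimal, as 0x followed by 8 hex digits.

0xA72A9968

In little-endian order the low byte comes first in memory.
Reassemble most-significant byte first: A7 2A 99 68 → 0xA72A9968.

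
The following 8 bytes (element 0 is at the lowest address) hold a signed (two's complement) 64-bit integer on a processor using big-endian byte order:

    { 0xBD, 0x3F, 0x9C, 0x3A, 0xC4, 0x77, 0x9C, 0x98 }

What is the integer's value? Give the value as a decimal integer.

Big-endian: lowest address holds the most-significant byte.
The bytes are already most-significant first: 0xBD3F9C3AC4779C98.
Top bit is set, so as a signed 64-bit value this is 0xBD3F9C3AC4779C98 − 2^64 = -4809954100790190952.

-4809954100790190952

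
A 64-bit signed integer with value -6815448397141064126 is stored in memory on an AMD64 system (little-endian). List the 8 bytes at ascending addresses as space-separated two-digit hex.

Two's complement of -6815448397141064126 in 64 bits: 6815448397141064126 = 0x5E955635189939BE; invert → 0xA16AA9CAE766C641; add 1 → 0xA16AA9CAE766C642.
Split into bytes (most-significant first): A1 6A A9 CA E7 66 C6 42.
In little-endian order the low byte comes first in memory.
So at ascending addresses the bytes are 42 C6 66 E7 CA A9 6A A1.

42 C6 66 E7 CA A9 6A A1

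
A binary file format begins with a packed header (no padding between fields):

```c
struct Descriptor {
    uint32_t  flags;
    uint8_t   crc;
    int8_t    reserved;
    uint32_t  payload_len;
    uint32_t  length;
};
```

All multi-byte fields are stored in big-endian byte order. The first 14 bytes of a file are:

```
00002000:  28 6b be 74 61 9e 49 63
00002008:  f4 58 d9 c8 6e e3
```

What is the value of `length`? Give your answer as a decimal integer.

3653791459

`length` follows `flags` (4 B), `crc` (1 B), `reserved` (1 B), `payload_len` (4 B), so it starts at offset 4 + 1 + 1 + 4 = 10 and occupies 4 bytes.
Bytes at offsets 10..13: D9 C8 6E E3.
In big-endian order the high byte comes first in memory.
The bytes are already most-significant first: 0xD9C86EE3.
0xD9C86EE3 = 3653791459.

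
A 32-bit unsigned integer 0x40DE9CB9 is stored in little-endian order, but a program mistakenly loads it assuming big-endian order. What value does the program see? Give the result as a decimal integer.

Stored little-endian, the bytes at ascending addresses are B9 9C DE 40.
Read back as big-endian, the last byte is least significant, giving 0xB99CDE40.
0xB99CDE40 = 3114065472.

3114065472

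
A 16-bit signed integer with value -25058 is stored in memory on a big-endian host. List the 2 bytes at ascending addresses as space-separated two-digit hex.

Two's complement of -25058 in 16 bits: 25058 = 0x61E2; invert → 0x9E1D; add 1 → 0x9E1E.
Split into bytes (most-significant first): 9E 1E.
Big-endian stores the most-significant byte at the lowest address.
So the memory order matches the most-significant-first order: 9E 1E.

9E 1E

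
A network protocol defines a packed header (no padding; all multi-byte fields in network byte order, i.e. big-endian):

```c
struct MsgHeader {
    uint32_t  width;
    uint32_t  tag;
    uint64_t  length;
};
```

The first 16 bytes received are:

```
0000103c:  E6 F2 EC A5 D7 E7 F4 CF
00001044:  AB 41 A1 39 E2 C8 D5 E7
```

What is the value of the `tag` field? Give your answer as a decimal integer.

3622302927

`tag` follows `width` (4 bytes), so it starts at byte offset 4 and occupies 4 bytes.
Bytes at offsets 4..7: D7 E7 F4 CF.
Big-endian stores the most-significant byte at the lowest address.
The bytes are already most-significant first: 0xD7E7F4CF.
0xD7E7F4CF = 3622302927.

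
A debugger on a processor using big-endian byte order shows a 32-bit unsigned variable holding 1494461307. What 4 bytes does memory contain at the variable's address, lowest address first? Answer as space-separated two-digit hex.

59 13 AB 7B

1494461307 in hexadecimal, padded to 32 bits, is 0x5913AB7B.
Split into bytes (most-significant first): 59 13 AB 7B.
In big-endian order the high byte comes first in memory.
So the memory order matches the most-significant-first order: 59 13 AB 7B.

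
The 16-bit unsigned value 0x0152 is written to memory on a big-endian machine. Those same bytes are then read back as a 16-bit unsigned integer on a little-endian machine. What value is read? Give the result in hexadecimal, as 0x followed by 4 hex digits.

0x5201

Stored big-endian, the bytes at ascending addresses are 01 52.
Read back as little-endian, the first byte is least significant, giving 0x5201.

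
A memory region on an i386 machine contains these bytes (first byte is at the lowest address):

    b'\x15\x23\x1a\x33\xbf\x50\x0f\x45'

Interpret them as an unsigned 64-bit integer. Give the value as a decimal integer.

4976284895394013973

In little-endian order the low byte comes first in memory.
Reassemble most-significant byte first: 45 0F 50 BF 33 1A 23 15 → 0x450F50BF331A2315.
0x450F50BF331A2315 = 4976284895394013973.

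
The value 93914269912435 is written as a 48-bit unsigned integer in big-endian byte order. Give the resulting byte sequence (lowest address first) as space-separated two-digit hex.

55 6A 1E B2 8D 73

93914269912435 in hexadecimal, padded to 48 bits, is 0x556A1EB28D73.
Split into bytes (most-significant first): 55 6A 1E B2 8D 73.
Big-endian stores the most-significant byte at the lowest address.
So the memory order matches the most-significant-first order: 55 6A 1E B2 8D 73.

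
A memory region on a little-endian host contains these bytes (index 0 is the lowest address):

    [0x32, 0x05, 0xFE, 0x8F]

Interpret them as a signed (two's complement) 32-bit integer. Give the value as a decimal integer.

-1879177934

Little-endian stores the least-significant byte at the lowest address.
Reassemble most-significant byte first: 8F FE 05 32 → 0x8FFE0532.
Top bit is set, so as a signed 32-bit value this is 0x8FFE0532 − 2^32 = -1879177934.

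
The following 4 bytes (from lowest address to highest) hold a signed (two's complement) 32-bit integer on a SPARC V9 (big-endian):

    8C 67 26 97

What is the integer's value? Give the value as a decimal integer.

Big-endian stores the most-significant byte at the lowest address.
The bytes are already most-significant first: 0x8C672697.
Top bit is set, so as a signed 32-bit value this is 0x8C672697 − 2^32 = -1939396969.

-1939396969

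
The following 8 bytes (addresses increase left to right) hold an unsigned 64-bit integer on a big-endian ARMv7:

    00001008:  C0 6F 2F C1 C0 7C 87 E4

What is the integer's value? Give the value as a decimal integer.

Big-endian stores the most-significant byte at the lowest address.
The bytes are already most-significant first: 0xC06F2FC1C07C87E4.
0xC06F2FC1C07C87E4 = 13866354286901626852.

13866354286901626852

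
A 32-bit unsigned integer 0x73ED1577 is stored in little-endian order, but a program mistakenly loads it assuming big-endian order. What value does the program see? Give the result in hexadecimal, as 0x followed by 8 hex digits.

Stored little-endian, the bytes at ascending addresses are 77 15 ED 73.
Read back as big-endian, the last byte is least significant, giving 0x7715ED73.

0x7715ED73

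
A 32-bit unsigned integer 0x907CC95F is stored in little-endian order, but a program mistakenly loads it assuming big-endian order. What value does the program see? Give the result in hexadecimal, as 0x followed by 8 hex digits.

0x5FC97C90

Stored little-endian, the bytes at ascending addresses are 5F C9 7C 90.
Read back as big-endian, the last byte is least significant, giving 0x5FC97C90.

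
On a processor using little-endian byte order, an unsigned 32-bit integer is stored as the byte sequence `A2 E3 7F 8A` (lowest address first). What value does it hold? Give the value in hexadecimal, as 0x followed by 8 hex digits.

0x8A7FE3A2

Little-endian stores the least-significant byte at the lowest address.
Reassemble most-significant byte first: 8A 7F E3 A2 → 0x8A7FE3A2.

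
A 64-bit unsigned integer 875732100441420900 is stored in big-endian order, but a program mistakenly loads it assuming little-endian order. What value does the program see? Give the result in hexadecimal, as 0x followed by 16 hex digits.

875732100441420900 in 64-bit hexadecimal is 0x0C2739B49D37B464.
Stored big-endian, the bytes at ascending addresses are 0C 27 39 B4 9D 37 B4 64.
Read back as little-endian, the first byte is least significant, giving 0x64B4379DB439270C.

0x64B4379DB439270C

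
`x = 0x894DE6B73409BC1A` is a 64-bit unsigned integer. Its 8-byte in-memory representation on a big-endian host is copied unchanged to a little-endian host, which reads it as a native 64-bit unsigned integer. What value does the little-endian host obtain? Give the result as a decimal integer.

Stored big-endian, the bytes at ascending addresses are 89 4D E6 B7 34 09 BC 1A.
Read back as little-endian, the first byte is least significant, giving 0x1ABC0934B7E64D89.
0x1ABC0934B7E64D89 = 1926424862636002697.

1926424862636002697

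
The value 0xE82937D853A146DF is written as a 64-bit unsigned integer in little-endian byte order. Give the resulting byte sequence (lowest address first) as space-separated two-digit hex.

Split into bytes (most-significant first): E8 29 37 D8 53 A1 46 DF.
In little-endian order the low byte comes first in memory.
So at ascending addresses the bytes are DF 46 A1 53 D8 37 29 E8.

DF 46 A1 53 D8 37 29 E8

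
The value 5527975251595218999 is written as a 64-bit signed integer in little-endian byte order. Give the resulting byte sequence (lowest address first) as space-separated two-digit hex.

37 D0 7B EE 33 50 B7 4C

5527975251595218999 in hexadecimal, padded to 64 bits, is 0x4CB75033EE7BD037.
Split into bytes (most-significant first): 4C B7 50 33 EE 7B D0 37.
Little-endian stores the least-significant byte at the lowest address.
So at ascending addresses the bytes are 37 D0 7B EE 33 50 B7 4C.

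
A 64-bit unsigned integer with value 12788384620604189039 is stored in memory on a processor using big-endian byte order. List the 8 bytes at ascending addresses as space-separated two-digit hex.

12788384620604189039 in hexadecimal, padded to 64 bits, is 0xB179780E822E696F.
Split into bytes (most-significant first): B1 79 78 0E 82 2E 69 6F.
In big-endian order the high byte comes first in memory.
So the memory order matches the most-significant-first order: B1 79 78 0E 82 2E 69 6F.

B1 79 78 0E 82 2E 69 6F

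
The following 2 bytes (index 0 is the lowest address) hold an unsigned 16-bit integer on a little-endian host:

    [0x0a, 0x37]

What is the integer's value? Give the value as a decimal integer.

Little-endian stores the least-significant byte at the lowest address.
Reassemble most-significant byte first: 37 0A → 0x370A.
0x370A = 14090.

14090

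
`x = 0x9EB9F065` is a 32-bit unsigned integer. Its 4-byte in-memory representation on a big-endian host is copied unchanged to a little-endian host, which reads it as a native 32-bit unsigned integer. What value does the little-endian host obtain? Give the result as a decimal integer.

Stored big-endian, the bytes at ascending addresses are 9E B9 F0 65.
Read back as little-endian, the first byte is least significant, giving 0x65F0B99E.
0x65F0B99E = 1710274974.

1710274974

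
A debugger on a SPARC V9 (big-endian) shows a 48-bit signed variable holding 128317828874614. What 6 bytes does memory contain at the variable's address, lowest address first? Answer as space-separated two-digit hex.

128317828874614 in hexadecimal, padded to 48 bits, is 0x74B4529BC176.
Split into bytes (most-significant first): 74 B4 52 9B C1 76.
Big-endian: lowest address holds the most-significant byte.
So the memory order matches the most-significant-first order: 74 B4 52 9B C1 76.

74 B4 52 9B C1 76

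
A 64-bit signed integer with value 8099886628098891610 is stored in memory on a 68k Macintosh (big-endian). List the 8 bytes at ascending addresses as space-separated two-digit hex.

70 68 93 F9 24 C5 5F 5A

8099886628098891610 in hexadecimal, padded to 64 bits, is 0x706893F924C55F5A.
Split into bytes (most-significant first): 70 68 93 F9 24 C5 5F 5A.
Big-endian: lowest address holds the most-significant byte.
So the memory order matches the most-significant-first order: 70 68 93 F9 24 C5 5F 5A.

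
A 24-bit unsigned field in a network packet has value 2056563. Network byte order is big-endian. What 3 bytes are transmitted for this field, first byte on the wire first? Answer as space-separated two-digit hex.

2056563 in hexadecimal, padded to 24 bits, is 0x1F6173.
Split into bytes (most-significant first): 1F 61 73.
Big-endian stores the most-significant byte at the lowest address.
So the memory order matches the most-significant-first order: 1F 61 73.

1F 61 73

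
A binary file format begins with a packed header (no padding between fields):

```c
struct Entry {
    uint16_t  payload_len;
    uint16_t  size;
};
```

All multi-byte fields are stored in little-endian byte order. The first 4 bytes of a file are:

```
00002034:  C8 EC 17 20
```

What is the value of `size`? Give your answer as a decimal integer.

8215

`size` follows `payload_len` (2 bytes), so it starts at byte offset 2 and occupies 2 bytes.
Bytes at offsets 2..3: 17 20.
Little-endian stores the least-significant byte at the lowest address.
Reassemble most-significant byte first: 20 17 → 0x2017.
0x2017 = 8215.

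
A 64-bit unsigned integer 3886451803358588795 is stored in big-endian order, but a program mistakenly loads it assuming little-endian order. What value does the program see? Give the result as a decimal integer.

8894571774670532405

3886451803358588795 in 64-bit hexadecimal is 0x35EF7352E7DD6F7B.
Stored big-endian, the bytes at ascending addresses are 35 EF 73 52 E7 DD 6F 7B.
Read back as little-endian, the first byte is least significant, giving 0x7B6FDDE75273EF35.
0x7B6FDDE75273EF35 = 8894571774670532405.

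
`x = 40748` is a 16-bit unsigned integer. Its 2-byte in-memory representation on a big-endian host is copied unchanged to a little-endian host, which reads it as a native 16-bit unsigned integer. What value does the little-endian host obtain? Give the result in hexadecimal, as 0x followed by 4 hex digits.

40748 in 16-bit hexadecimal is 0x9F2C.
Stored big-endian, the bytes at ascending addresses are 9F 2C.
Read back as little-endian, the first byte is least significant, giving 0x2C9F.

0x2C9F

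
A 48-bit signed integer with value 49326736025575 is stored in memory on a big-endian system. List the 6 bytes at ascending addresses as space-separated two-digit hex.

2C DC C6 94 27 E7

49326736025575 in hexadecimal, padded to 48 bits, is 0x2CDCC69427E7.
Split into bytes (most-significant first): 2C DC C6 94 27 E7.
In big-endian order the high byte comes first in memory.
So the memory order matches the most-significant-first order: 2C DC C6 94 27 E7.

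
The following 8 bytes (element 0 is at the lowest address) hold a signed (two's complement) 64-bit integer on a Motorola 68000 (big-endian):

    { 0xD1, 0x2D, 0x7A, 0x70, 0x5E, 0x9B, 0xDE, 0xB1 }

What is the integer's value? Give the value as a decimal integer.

-3373905922788434255

In big-endian order the high byte comes first in memory.
The bytes are already most-significant first: 0xD12D7A705E9BDEB1.
Top bit is set, so as a signed 64-bit value this is 0xD12D7A705E9BDEB1 − 2^64 = -3373905922788434255.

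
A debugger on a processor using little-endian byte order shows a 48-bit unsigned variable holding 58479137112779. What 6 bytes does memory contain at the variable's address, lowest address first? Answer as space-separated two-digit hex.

CB C2 31 BC 2F 35

58479137112779 in hexadecimal, padded to 48 bits, is 0x352FBC31C2CB.
Split into bytes (most-significant first): 35 2F BC 31 C2 CB.
Little-endian: lowest address holds the least-significant byte.
So at ascending addresses the bytes are CB C2 31 BC 2F 35.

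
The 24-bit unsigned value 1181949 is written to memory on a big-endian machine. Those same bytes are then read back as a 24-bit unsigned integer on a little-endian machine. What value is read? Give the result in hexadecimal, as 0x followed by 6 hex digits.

1181949 in 24-bit hexadecimal is 0x1208FD.
Stored big-endian, the bytes at ascending addresses are 12 08 FD.
Read back as little-endian, the first byte is least significant, giving 0xFD0812.

0xFD0812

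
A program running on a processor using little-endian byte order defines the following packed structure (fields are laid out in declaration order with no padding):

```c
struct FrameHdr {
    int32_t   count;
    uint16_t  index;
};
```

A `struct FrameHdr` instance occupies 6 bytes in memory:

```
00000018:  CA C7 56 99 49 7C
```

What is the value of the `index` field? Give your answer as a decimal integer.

31817

`index` follows `count` (4 bytes), so it starts at byte offset 4 and occupies 2 bytes.
Bytes at offsets 4..5: 49 7C.
Little-endian stores the least-significant byte at the lowest address.
Reassemble most-significant byte first: 7C 49 → 0x7C49.
0x7C49 = 31817.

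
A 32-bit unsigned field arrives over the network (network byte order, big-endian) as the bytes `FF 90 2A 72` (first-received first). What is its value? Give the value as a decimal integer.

4287638130

Big-endian stores the most-significant byte at the lowest address.
The bytes are already most-significant first: 0xFF902A72.
0xFF902A72 = 4287638130.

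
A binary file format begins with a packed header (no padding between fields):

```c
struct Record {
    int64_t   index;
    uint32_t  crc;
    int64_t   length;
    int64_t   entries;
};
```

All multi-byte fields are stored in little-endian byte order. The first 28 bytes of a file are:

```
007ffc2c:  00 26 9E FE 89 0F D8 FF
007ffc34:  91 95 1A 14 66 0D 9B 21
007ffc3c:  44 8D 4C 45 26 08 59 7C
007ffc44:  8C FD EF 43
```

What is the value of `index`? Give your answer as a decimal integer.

`index` is the first field, at byte offset 0, occupying 8 bytes.
Bytes at offsets 0..7: 00 26 9E FE 89 0F D8 FF.
Little-endian: lowest address holds the least-significant byte.
Reassemble most-significant byte first: FF D8 0F 89 FE 9E 26 00 → 0xFFD80F89FE9E2600.
Top bit is set, so as a signed 64-bit value this is 0xFFD80F89FE9E2600 − 2^64 = -11241913711712768.

-11241913711712768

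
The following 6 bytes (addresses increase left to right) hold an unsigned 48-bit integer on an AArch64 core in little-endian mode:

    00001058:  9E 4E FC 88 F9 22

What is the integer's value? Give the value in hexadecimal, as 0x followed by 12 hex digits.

0x22F988FC4E9E

Little-endian: lowest address holds the least-significant byte.
Reassemble most-significant byte first: 22 F9 88 FC 4E 9E → 0x22F988FC4E9E.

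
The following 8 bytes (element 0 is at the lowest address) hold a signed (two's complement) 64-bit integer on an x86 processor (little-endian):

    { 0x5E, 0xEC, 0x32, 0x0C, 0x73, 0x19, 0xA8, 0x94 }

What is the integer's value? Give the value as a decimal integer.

In little-endian order the low byte comes first in memory.
Reassemble most-significant byte first: 94 A8 19 73 0C 32 EC 5E → 0x94A819730C32EC5E.
Top bit is set, so as a signed 64-bit value this is 0x94A819730C32EC5E − 2^64 = -7734904378092229538.

-7734904378092229538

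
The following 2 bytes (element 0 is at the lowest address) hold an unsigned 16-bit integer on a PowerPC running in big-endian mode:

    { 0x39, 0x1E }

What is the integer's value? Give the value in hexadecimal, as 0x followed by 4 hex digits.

0x391E

Big-endian stores the most-significant byte at the lowest address.
The bytes are already most-significant first: 0x391E.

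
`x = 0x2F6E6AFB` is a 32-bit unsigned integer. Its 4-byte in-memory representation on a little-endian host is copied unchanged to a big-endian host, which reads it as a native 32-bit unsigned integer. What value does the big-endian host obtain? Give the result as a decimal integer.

Stored little-endian, the bytes at ascending addresses are FB 6A 6E 2F.
Read back as big-endian, the last byte is least significant, giving 0xFB6A6E2F.
0xFB6A6E2F = 4218056239.

4218056239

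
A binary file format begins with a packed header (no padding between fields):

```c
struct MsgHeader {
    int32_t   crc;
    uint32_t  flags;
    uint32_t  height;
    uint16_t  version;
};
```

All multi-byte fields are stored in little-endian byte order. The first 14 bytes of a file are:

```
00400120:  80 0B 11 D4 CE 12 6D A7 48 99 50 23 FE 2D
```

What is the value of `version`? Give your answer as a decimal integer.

11774

`version` follows `crc` (4 B), `flags` (4 B), `height` (4 B), so it starts at offset 4 + 4 + 4 = 12 and occupies 2 bytes.
Bytes at offsets 12..13: FE 2D.
Little-endian stores the least-significant byte at the lowest address.
Reassemble most-significant byte first: 2D FE → 0x2DFE.
0x2DFE = 11774.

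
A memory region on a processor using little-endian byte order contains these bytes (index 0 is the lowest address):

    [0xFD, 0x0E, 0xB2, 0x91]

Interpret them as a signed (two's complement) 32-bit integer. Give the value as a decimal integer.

-1850601731

Little-endian stores the least-significant byte at the lowest address.
Reassemble most-significant byte first: 91 B2 0E FD → 0x91B20EFD.
Top bit is set, so as a signed 32-bit value this is 0x91B20EFD − 2^32 = -1850601731.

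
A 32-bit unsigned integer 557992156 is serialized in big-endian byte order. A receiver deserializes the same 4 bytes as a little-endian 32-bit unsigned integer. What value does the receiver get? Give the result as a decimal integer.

3695723041

557992156 in 32-bit hexadecimal is 0x214248DC.
Stored big-endian, the bytes at ascending addresses are 21 42 48 DC.
Read back as little-endian, the first byte is least significant, giving 0xDC484221.
0xDC484221 = 3695723041.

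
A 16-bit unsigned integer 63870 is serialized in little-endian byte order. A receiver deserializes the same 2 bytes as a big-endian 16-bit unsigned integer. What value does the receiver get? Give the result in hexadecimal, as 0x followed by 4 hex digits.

0x7EF9

63870 in 16-bit hexadecimal is 0xF97E.
Stored little-endian, the bytes at ascending addresses are 7E F9.
Read back as big-endian, the last byte is least significant, giving 0x7EF9.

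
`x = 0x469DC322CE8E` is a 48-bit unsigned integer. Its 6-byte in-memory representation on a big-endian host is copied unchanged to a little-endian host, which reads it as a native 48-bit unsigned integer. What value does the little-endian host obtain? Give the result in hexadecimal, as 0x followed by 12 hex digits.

Stored big-endian, the bytes at ascending addresses are 46 9D C3 22 CE 8E.
Read back as little-endian, the first byte is least significant, giving 0x8ECE22C39D46.

0x8ECE22C39D46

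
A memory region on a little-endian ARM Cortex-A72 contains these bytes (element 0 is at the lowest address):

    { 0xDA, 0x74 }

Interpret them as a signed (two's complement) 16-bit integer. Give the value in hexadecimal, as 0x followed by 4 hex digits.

0x74DA

Little-endian: lowest address holds the least-significant byte.
Reassemble most-significant byte first: 74 DA → 0x74DA.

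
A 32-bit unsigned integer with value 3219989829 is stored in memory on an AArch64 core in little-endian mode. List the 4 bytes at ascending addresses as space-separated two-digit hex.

45 25 ED BF

3219989829 in hexadecimal, padded to 32 bits, is 0xBFED2545.
Split into bytes (most-significant first): BF ED 25 45.
Little-endian stores the least-significant byte at the lowest address.
So at ascending addresses the bytes are 45 25 ED BF.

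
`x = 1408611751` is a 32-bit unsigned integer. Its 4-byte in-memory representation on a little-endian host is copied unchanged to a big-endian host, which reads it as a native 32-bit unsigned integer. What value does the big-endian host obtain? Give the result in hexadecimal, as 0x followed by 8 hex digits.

0xA7B5F553

1408611751 in 32-bit hexadecimal is 0x53F5B5A7.
Stored little-endian, the bytes at ascending addresses are A7 B5 F5 53.
Read back as big-endian, the last byte is least significant, giving 0xA7B5F553.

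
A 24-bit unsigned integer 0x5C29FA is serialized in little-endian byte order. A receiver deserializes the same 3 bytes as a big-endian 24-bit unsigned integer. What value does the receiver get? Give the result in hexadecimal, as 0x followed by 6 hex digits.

0xFA295C

Stored little-endian, the bytes at ascending addresses are FA 29 5C.
Read back as big-endian, the last byte is least significant, giving 0xFA295C.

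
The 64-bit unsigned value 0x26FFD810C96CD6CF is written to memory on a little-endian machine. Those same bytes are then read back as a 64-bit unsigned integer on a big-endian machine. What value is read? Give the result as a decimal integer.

14976277221694045990

Stored little-endian, the bytes at ascending addresses are CF D6 6C C9 10 D8 FF 26.
Read back as big-endian, the last byte is least significant, giving 0xCFD66CC910D8FF26.
0xCFD66CC910D8FF26 = 14976277221694045990.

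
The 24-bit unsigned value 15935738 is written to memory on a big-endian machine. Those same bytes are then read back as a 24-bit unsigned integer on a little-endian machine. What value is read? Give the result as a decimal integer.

15935738 in 24-bit hexadecimal is 0xF328FA.
Stored big-endian, the bytes at ascending addresses are F3 28 FA.
Read back as little-endian, the first byte is least significant, giving 0xFA28F3.
0xFA28F3 = 16394483.

16394483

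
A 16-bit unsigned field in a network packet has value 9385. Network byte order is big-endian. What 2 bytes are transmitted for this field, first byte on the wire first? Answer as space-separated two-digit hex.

9385 in hexadecimal, padded to 16 bits, is 0x24A9.
Split into bytes (most-significant first): 24 A9.
Big-endian stores the most-significant byte at the lowest address.
So the memory order matches the most-significant-first order: 24 A9.

24 A9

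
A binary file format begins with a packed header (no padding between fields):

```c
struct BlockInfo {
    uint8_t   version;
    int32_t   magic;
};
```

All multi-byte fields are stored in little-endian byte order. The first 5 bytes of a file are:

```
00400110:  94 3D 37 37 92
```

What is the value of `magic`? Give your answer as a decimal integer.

`magic` follows `version` (1 byte), so it starts at byte offset 1 and occupies 4 bytes.
Bytes at offsets 1..4: 3D 37 37 92.
Little-endian stores the least-significant byte at the lowest address.
Reassemble most-significant byte first: 92 37 37 3D → 0x9237373D.
Top bit is set, so as a signed 32-bit value this is 0x9237373D − 2^32 = -1841875139.

-1841875139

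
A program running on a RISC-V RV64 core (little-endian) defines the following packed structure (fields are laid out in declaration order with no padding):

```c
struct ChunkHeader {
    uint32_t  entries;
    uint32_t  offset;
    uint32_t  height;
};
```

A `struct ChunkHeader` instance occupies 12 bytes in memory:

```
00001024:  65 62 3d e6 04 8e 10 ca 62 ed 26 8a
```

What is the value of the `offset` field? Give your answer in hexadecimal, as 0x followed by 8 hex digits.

`offset` follows `entries` (4 bytes), so it starts at byte offset 4 and occupies 4 bytes.
Bytes at offsets 4..7: 04 8E 10 CA.
Little-endian: lowest address holds the least-significant byte.
Reassemble most-significant byte first: CA 10 8E 04 → 0xCA108E04.

0xCA108E04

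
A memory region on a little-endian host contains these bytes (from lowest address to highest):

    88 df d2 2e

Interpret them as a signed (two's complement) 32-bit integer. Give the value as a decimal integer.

Little-endian stores the least-significant byte at the lowest address.
Reassemble most-significant byte first: 2E D2 DF 88 → 0x2ED2DF88.
0x2ED2DF88 = 785571720.

785571720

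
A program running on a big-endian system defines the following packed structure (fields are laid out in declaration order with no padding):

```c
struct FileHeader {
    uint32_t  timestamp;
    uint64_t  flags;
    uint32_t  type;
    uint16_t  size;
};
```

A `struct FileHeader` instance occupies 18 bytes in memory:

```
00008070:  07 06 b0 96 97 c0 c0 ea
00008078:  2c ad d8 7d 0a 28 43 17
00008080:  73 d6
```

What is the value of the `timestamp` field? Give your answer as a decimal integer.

`timestamp` is the first field, at byte offset 0, occupying 4 bytes.
Bytes at offsets 0..3: 07 06 B0 96.
In big-endian order the high byte comes first in memory.
The bytes are already most-significant first: 0x0706B096.
0x0706B096 = 117878934.

117878934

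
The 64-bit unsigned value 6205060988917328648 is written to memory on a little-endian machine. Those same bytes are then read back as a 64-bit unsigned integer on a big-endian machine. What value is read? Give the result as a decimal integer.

588579526914481238

6205060988917328648 in 64-bit hexadecimal is 0x561CCE17F60D2B08.
Stored little-endian, the bytes at ascending addresses are 08 2B 0D F6 17 CE 1C 56.
Read back as big-endian, the last byte is least significant, giving 0x082B0DF617CE1C56.
0x082B0DF617CE1C56 = 588579526914481238.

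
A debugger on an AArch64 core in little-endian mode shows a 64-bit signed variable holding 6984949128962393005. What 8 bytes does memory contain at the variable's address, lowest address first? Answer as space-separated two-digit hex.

6984949128962393005 in hexadecimal, padded to 64 bits, is 0x60EF863995FA43AD.
Split into bytes (most-significant first): 60 EF 86 39 95 FA 43 AD.
In little-endian order the low byte comes first in memory.
So at ascending addresses the bytes are AD 43 FA 95 39 86 EF 60.

AD 43 FA 95 39 86 EF 60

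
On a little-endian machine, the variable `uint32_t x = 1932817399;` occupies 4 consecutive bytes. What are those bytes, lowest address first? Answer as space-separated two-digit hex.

F7 73 34 73

1932817399 in hexadecimal, padded to 32 bits, is 0x733473F7.
Split into bytes (most-significant first): 73 34 73 F7.
In little-endian order the low byte comes first in memory.
So at ascending addresses the bytes are F7 73 34 73.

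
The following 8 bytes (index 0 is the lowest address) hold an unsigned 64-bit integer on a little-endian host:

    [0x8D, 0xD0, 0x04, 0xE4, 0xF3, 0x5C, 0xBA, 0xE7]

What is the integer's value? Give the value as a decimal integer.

16697760771001864333

Little-endian stores the least-significant byte at the lowest address.
Reassemble most-significant byte first: E7 BA 5C F3 E4 04 D0 8D → 0xE7BA5CF3E404D08D.
0xE7BA5CF3E404D08D = 16697760771001864333.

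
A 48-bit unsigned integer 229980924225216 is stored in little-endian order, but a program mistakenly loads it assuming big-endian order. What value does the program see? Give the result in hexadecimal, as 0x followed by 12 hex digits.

0xC0264B9B2AD1

229980924225216 in 48-bit hexadecimal is 0xD12A9B4B26C0.
Stored little-endian, the bytes at ascending addresses are C0 26 4B 9B 2A D1.
Read back as big-endian, the last byte is least significant, giving 0xC0264B9B2AD1.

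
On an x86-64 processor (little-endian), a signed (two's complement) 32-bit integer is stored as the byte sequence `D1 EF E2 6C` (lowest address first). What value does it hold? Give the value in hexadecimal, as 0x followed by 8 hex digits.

In little-endian order the low byte comes first in memory.
Reassemble most-significant byte first: 6C E2 EF D1 → 0x6CE2EFD1.

0x6CE2EFD1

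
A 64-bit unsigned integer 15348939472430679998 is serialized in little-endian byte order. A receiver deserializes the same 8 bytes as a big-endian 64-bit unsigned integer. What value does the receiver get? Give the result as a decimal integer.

13747013309316661973

15348939472430679998 in 64-bit hexadecimal is 0xD5026320C533C7BE.
Stored little-endian, the bytes at ascending addresses are BE C7 33 C5 20 63 02 D5.
Read back as big-endian, the last byte is least significant, giving 0xBEC733C5206302D5.
0xBEC733C5206302D5 = 13747013309316661973.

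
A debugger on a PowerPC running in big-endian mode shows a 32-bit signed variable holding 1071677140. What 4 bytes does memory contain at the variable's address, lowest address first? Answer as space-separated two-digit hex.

1071677140 in hexadecimal, padded to 32 bits, is 0x3FE07ED4.
Split into bytes (most-significant first): 3F E0 7E D4.
In big-endian order the high byte comes first in memory.
So the memory order matches the most-significant-first order: 3F E0 7E D4.

3F E0 7E D4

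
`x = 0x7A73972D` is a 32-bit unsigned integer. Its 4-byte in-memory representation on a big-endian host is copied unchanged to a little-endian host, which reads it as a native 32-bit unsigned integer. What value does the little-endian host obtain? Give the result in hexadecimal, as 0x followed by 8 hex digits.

Stored big-endian, the bytes at ascending addresses are 7A 73 97 2D.
Read back as little-endian, the first byte is least significant, giving 0x2D97737A.

0x2D97737A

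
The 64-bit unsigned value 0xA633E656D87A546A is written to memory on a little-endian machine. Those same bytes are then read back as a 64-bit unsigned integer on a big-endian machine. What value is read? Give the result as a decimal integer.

Stored little-endian, the bytes at ascending addresses are 6A 54 7A D8 56 E6 33 A6.
Read back as big-endian, the last byte is least significant, giving 0x6A547AD856E633A6.
0x6A547AD856E633A6 = 7661883935653508006.

7661883935653508006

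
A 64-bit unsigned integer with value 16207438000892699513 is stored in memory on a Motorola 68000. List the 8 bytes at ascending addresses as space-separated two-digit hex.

16207438000892699513 in hexadecimal, padded to 64 bits, is 0xE0EC62FDBA606379.
Split into bytes (most-significant first): E0 EC 62 FD BA 60 63 79.
Big-endian stores the most-significant byte at the lowest address.
So the memory order matches the most-significant-first order: E0 EC 62 FD BA 60 63 79.

E0 EC 62 FD BA 60 63 79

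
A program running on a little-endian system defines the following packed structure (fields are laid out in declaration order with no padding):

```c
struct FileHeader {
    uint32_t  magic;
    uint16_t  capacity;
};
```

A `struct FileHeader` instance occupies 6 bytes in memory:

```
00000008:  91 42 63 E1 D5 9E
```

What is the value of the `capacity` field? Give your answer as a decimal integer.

40661

`capacity` follows `magic` (4 bytes), so it starts at byte offset 4 and occupies 2 bytes.
Bytes at offsets 4..5: D5 9E.
In little-endian order the low byte comes first in memory.
Reassemble most-significant byte first: 9E D5 → 0x9ED5.
0x9ED5 = 40661.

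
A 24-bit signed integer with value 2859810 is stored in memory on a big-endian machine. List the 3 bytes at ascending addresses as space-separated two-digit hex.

2B A3 22

2859810 in hexadecimal, padded to 24 bits, is 0x2BA322.
Split into bytes (most-significant first): 2B A3 22.
Big-endian stores the most-significant byte at the lowest address.
So the memory order matches the most-significant-first order: 2B A3 22.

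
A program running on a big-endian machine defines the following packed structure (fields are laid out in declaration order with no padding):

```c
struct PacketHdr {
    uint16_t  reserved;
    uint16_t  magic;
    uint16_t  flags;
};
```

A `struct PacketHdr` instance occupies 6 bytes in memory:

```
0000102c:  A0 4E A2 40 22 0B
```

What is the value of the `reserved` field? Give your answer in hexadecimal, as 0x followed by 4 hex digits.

`reserved` is the first field, at byte offset 0, occupying 2 bytes.
Bytes at offsets 0..1: A0 4E.
Big-endian: lowest address holds the most-significant byte.
The bytes are already most-significant first: 0xA04E.

0xA04E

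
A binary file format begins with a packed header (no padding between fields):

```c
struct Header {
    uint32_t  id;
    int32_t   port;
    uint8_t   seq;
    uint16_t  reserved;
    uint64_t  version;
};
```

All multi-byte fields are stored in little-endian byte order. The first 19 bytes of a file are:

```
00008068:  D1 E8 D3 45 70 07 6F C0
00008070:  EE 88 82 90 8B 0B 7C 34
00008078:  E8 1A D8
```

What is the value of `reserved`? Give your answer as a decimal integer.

`reserved` follows `id` (4 B), `port` (4 B), `seq` (1 B), so it starts at offset 4 + 4 + 1 = 9 and occupies 2 bytes.
Bytes at offsets 9..10: 88 82.
Little-endian: lowest address holds the least-significant byte.
Reassemble most-significant byte first: 82 88 → 0x8288.
0x8288 = 33416.

33416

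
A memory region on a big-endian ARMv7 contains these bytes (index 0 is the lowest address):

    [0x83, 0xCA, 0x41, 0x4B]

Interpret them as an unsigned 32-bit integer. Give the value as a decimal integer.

In big-endian order the high byte comes first in memory.
The bytes are already most-significant first: 0x83CA414B.
0x83CA414B = 2211070283.

2211070283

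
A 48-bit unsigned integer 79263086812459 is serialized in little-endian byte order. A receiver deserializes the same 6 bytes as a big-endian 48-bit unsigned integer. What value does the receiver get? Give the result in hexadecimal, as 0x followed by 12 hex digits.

79263086812459 in 48-bit hexadecimal is 0x4816E0221D2B.
Stored little-endian, the bytes at ascending addresses are 2B 1D 22 E0 16 48.
Read back as big-endian, the last byte is least significant, giving 0x2B1D22E01648.

0x2B1D22E01648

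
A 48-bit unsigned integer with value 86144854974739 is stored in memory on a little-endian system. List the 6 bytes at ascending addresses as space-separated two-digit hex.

13 E1 7A 29 59 4E

86144854974739 in hexadecimal, padded to 48 bits, is 0x4E59297AE113.
Split into bytes (most-significant first): 4E 59 29 7A E1 13.
Little-endian stores the least-significant byte at the lowest address.
So at ascending addresses the bytes are 13 E1 7A 29 59 4E.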